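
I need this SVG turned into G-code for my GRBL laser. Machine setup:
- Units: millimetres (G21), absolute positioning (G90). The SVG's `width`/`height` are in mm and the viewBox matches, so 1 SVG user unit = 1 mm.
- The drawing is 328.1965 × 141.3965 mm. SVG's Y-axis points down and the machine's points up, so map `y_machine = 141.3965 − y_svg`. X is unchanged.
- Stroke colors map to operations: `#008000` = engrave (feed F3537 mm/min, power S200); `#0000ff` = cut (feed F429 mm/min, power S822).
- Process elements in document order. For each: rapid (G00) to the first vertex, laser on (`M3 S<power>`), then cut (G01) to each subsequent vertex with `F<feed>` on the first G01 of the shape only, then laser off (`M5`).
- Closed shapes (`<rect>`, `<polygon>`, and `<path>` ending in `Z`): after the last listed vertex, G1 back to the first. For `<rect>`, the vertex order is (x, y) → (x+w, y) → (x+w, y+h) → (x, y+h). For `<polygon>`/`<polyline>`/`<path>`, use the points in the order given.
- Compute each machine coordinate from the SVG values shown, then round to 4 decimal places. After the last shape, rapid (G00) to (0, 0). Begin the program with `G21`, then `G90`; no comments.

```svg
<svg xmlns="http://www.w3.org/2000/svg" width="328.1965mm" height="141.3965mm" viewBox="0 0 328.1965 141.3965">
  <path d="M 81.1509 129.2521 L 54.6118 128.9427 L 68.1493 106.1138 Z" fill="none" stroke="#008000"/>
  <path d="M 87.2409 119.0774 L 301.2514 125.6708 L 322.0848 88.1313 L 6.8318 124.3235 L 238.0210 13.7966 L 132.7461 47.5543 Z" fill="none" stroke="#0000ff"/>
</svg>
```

Since the viewBox matches the mm dimensions, user units are millimetres directly. The only transform is the Y-flip y_m = 141.3965 − y_svg.

Shape 1 is a regular polygon drawn with `<path>`. Its stroke #008000 means engrave at S200, F3537. After flipping Y the toolpath is (81.1509,12.1444) → (54.6118,12.4538) → (68.1493,35.2827) → (81.1509,12.1444), returning to the start.

Shape 2 is a closed polygon drawn with `<path>`. Its stroke #0000ff means cut at S822, F429. After flipping Y the toolpath is (87.2409,22.3191) → (301.2514,15.7257) → (322.0848,53.2652) → (6.8318,17.0730) → (238.0210,127.5999) → (132.7461,93.8422) → (87.2409,22.3191), returning to the start.

G21
G90
G00 X81.1509 Y12.1444
M3 S200
G01 X54.6118 Y12.4538 F3537
G01 X68.1493 Y35.2827
G01 X81.1509 Y12.1444
M5
G00 X87.2409 Y22.3191
M3 S822
G01 X301.2514 Y15.7257 F429
G01 X322.0848 Y53.2652
G01 X6.8318 Y17.0730
G01 X238.0210 Y127.5999
G01 X132.7461 Y93.8422
G01 X87.2409 Y22.3191
M5
G00 X0.0000 Y0.0000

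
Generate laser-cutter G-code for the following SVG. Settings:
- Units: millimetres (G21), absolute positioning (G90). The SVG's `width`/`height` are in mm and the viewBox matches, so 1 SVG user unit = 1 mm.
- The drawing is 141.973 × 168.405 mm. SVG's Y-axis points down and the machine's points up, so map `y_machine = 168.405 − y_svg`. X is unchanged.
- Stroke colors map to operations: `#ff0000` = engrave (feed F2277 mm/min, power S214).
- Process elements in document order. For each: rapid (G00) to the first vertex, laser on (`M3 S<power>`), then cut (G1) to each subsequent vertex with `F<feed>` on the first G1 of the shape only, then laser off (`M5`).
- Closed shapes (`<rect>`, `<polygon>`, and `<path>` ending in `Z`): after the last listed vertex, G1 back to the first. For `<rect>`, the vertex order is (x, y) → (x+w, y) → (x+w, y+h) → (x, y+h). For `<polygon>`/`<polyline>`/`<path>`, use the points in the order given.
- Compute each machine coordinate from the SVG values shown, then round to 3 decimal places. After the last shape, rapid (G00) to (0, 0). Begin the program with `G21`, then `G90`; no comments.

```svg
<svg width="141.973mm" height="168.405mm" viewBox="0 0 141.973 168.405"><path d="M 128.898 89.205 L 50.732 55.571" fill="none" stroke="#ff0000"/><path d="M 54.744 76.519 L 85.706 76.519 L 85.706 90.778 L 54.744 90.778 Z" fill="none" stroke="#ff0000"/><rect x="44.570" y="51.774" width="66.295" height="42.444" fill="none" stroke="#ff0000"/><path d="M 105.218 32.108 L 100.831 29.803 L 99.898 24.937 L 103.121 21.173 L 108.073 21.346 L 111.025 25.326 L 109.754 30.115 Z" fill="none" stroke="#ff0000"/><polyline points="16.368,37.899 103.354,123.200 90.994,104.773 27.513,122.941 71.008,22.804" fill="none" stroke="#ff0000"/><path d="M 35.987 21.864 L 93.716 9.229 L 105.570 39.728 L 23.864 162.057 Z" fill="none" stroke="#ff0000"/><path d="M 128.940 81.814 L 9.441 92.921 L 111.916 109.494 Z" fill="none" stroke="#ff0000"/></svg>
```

G21
G90
G00 X128.898 Y79.200
M3 S214
G1 X50.732 Y112.834 F2277
M5
G00 X54.744 Y91.886
M3 S214
G1 X85.706 Y91.886 F2277
G1 X85.706 Y77.627
G1 X54.744 Y77.627
G1 X54.744 Y91.886
M5
G00 X44.570 Y116.631
M3 S214
G1 X110.865 Y116.631 F2277
G1 X110.865 Y74.187
G1 X44.570 Y74.187
G1 X44.570 Y116.631
M5
G00 X105.218 Y136.297
M3 S214
G1 X100.831 Y138.602 F2277
G1 X99.898 Y143.468
G1 X103.121 Y147.232
G1 X108.073 Y147.059
G1 X111.025 Y143.079
G1 X109.754 Y138.290
G1 X105.218 Y136.297
M5
G00 X16.368 Y130.506
M3 S214
G1 X103.354 Y45.205 F2277
G1 X90.994 Y63.632
G1 X27.513 Y45.464
G1 X71.008 Y145.601
M5
G00 X35.987 Y146.541
M3 S214
G1 X93.716 Y159.176 F2277
G1 X105.570 Y128.677
G1 X23.864 Y6.348
G1 X35.987 Y146.541
M5
G00 X128.940 Y86.591
M3 S214
G1 X9.441 Y75.484 F2277
G1 X111.916 Y58.911
G1 X128.940 Y86.591
M5
G00 X0.000 Y0.000

Since the viewBox matches the mm dimensions, user units are millimetres directly. The only transform is the Y-flip y_m = 168.405 − y_svg.

Shape 1 is a line segment drawn with `<path>`. Its stroke #ff0000 means engrave at S214, F2277. After flipping Y the toolpath is (128.898,79.200) → (50.732,112.834).

Shape 2 is a rectangle drawn with `<path>`. Its stroke #ff0000 means engrave at S214, F2277. After flipping Y the toolpath is (54.744,91.886) → (85.706,91.886) → (85.706,77.627) → (54.744,77.627) → (54.744,91.886), returning to the start.

Shape 3 is a rectangle drawn with `<rect>`. Its stroke #ff0000 means engrave at S214, F2277. After flipping Y the toolpath is (44.570,116.631) → (110.865,116.631) → (110.865,74.187) → (44.570,74.187) → (44.570,116.631), returning to the start.

Shape 4 is a regular polygon drawn with `<path>`. Its stroke #ff0000 means engrave at S214, F2277. After flipping Y the toolpath is (105.218,136.297) → (100.831,138.602) → (99.898,143.468) → (103.121,147.232) → (108.073,147.059) → (111.025,143.079) → (109.754,138.290) → (105.218,136.297), returning to the start.

Shape 5 is a open polyline drawn with `<polyline>`. Its stroke #ff0000 means engrave at S214, F2277. After flipping Y the toolpath is (16.368,130.506) → (103.354,45.205) → (90.994,63.632) → (27.513,45.464) → (71.008,145.601).

Shape 6 is a closed polygon drawn with `<path>`. Its stroke #ff0000 means engrave at S214, F2277. After flipping Y the toolpath is (35.987,146.541) → (93.716,159.176) → (105.570,128.677) → (23.864,6.348) → (35.987,146.541), returning to the start.

Shape 7 is a closed polygon drawn with `<path>`. Its stroke #ff0000 means engrave at S214, F2277. After flipping Y the toolpath is (128.940,86.591) → (9.441,75.484) → (111.916,58.911) → (128.940,86.591), returning to the start.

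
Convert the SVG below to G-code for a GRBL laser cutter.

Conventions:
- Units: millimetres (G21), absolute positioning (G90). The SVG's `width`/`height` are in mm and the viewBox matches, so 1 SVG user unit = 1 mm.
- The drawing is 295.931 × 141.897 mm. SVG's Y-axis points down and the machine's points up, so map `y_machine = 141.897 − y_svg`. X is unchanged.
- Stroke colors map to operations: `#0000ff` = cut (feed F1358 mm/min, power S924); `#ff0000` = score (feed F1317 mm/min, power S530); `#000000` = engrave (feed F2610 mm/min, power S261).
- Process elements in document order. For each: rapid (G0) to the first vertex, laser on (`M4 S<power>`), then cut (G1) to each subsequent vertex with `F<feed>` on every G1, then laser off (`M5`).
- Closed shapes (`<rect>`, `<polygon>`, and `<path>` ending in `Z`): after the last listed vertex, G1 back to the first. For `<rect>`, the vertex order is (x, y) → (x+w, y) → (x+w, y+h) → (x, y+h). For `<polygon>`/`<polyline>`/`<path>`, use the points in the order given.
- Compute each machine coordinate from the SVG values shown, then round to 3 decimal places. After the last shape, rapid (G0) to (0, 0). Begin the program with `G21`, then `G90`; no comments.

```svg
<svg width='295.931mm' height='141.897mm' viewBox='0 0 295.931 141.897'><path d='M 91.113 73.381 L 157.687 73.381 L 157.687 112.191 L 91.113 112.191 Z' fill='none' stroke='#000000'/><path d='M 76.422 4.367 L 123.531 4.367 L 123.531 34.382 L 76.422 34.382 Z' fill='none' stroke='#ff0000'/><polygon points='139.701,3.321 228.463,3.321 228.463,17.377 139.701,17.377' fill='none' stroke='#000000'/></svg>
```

viewBox `0 0 295.931 141.897` with mm width/height → 1 unit = 1 mm. Flip: y_m = 141.897 − y_svg.

**Shape 1** — `<path>` rectangle, stroke `#000000` → engrave (S261, F2610). Machine vertices: (91.113,68.516) → (157.687,68.516) → (157.687,29.706) → (91.113,29.706) → (91.113,68.516). Closed: final G1 returns to the first vertex.

**Shape 2** — `<path>` rectangle, stroke `#ff0000` → score (S530, F1317). Machine vertices: (76.422,137.530) → (123.531,137.530) → (123.531,107.515) → (76.422,107.515) → (76.422,137.530). Closed: final G1 returns to the first vertex.

**Shape 3** — `<polygon>` rectangle, stroke `#000000` → engrave (S261, F2610). Machine vertices: (139.701,138.576) → (228.463,138.576) → (228.463,124.520) → (139.701,124.520) → (139.701,138.576). Closed: final G1 returns to the first vertex.

G21
G90
G0 X91.113 Y68.516
M4 S261
G1 X157.687 Y68.516 F2610
G1 X157.687 Y29.706 F2610
G1 X91.113 Y29.706 F2610
G1 X91.113 Y68.516 F2610
M5
G0 X76.422 Y137.530
M4 S530
G1 X123.531 Y137.530 F1317
G1 X123.531 Y107.515 F1317
G1 X76.422 Y107.515 F1317
G1 X76.422 Y137.530 F1317
M5
G0 X139.701 Y138.576
M4 S261
G1 X228.463 Y138.576 F2610
G1 X228.463 Y124.520 F2610
G1 X139.701 Y124.520 F2610
G1 X139.701 Y138.576 F2610
M5
G0 X0.000 Y0.000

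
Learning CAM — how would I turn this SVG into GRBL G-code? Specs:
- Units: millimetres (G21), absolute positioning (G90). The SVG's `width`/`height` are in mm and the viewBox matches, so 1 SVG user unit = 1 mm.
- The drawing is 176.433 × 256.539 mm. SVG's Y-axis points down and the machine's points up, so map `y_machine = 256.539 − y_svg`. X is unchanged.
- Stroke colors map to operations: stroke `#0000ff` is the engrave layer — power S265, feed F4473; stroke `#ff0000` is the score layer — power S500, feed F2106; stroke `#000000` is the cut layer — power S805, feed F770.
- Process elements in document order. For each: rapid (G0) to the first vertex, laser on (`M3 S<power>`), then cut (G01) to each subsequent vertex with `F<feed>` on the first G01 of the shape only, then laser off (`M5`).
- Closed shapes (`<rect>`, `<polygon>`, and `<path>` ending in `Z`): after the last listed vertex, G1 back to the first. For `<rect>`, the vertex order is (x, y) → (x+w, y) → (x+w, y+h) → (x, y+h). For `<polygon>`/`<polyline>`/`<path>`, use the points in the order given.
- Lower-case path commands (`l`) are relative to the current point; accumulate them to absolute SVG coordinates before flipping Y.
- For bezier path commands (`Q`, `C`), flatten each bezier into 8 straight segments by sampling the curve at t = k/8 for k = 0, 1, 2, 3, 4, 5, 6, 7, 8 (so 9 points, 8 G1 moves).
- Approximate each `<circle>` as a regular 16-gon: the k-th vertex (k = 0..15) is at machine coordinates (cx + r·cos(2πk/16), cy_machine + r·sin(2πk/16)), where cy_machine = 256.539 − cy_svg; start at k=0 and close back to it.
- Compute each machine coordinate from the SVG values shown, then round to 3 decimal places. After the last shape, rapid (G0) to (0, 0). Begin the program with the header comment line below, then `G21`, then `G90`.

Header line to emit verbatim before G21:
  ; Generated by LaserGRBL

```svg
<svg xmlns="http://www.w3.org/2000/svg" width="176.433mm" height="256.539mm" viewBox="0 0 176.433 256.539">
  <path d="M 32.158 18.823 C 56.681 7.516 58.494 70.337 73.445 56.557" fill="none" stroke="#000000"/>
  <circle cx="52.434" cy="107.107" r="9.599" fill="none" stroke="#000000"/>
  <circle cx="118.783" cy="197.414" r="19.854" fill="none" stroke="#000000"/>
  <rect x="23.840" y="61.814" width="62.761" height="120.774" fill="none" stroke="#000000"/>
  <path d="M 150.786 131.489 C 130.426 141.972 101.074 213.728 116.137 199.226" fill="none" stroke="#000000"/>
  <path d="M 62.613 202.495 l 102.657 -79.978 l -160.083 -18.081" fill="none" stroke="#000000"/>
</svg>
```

; Generated by LaserGRBL
G21
G90
G0 X32.158 Y237.716
M3 S805
G01 X40.360 Y238.776 F770
G01 X46.852 Y234.652
G01 X52.056 Y227.112
G01 X56.391 Y217.922
G01 X60.277 Y208.847
G01 X64.135 Y201.655
G01 X68.384 Y198.111
G01 X73.445 Y199.982
M5
G0 X62.033 Y149.432
M3 S805
G01 X61.302 Y153.105 F770
G01 X59.222 Y156.220
G01 X56.107 Y158.300
G01 X52.434 Y159.031
G01 X48.761 Y158.300
G01 X45.646 Y156.220
G01 X43.566 Y153.105
G01 X42.835 Y149.432
G01 X43.566 Y145.759
G01 X45.646 Y142.644
G01 X48.761 Y140.564
G01 X52.434 Y139.833
G01 X56.107 Y140.564
G01 X59.222 Y142.644
G01 X61.302 Y145.759
G01 X62.033 Y149.432
M5
G0 X138.637 Y59.125
M3 S805
G01 X137.126 Y66.723 F770
G01 X132.822 Y73.164
G01 X126.381 Y77.468
G01 X118.783 Y78.979
G01 X111.185 Y77.468
G01 X104.744 Y73.164
G01 X100.440 Y66.723
G01 X98.929 Y59.125
G01 X100.440 Y51.527
G01 X104.744 Y45.086
G01 X111.185 Y40.782
G01 X118.783 Y39.271
G01 X126.381 Y40.782
G01 X132.822 Y45.086
G01 X137.126 Y51.527
G01 X138.637 Y59.125
M5
G0 X23.840 Y194.725
M3 S805
G01 X86.601 Y194.725 F770
G01 X86.601 Y73.951
G01 X23.840 Y73.951
G01 X23.840 Y194.725
M5
G0 X150.786 Y125.050
M3 S805
G01 X142.834 Y118.535 F770
G01 X134.664 Y108.004
G01 X126.904 Y95.187
G01 X120.178 Y81.812
G01 X115.112 Y69.608
G01 X112.333 Y60.305
G01 X112.466 Y55.630
G01 X116.137 Y57.313
M5
G0 X62.613 Y54.044
M3 S805
G01 X165.270 Y134.022 F770
G01 X5.187 Y152.103
M5
G0 X0.000 Y0.000

1 u = 1 mm; y_m = 256.539 − y.

[1] `<path>` cubic bezier, #000000→cut S805 F770: (32.158,237.716) → (40.360,238.776) → (46.852,234.652) → (52.056,227.112) → (56.391,217.922) → (60.277,208.847) → (64.135,201.655) → (68.384,198.111) → (73.445,199.982)

[2] `<circle>` circle, #000000→cut S805 F770: (62.033,149.432) → (61.302,153.105) → (59.222,156.220) → (56.107,158.300) → (52.434,159.031) → (48.761,158.300) → (45.646,156.220) → (43.566,153.105) → (42.835,149.432) → (43.566,145.759) → (45.646,142.644) → (48.761,140.564) → (52.434,139.833) → (56.107,140.564) → (59.222,142.644) → (61.302,145.759) → (62.033,149.432) (closed)

[3] `<circle>` circle, #000000→cut S805 F770: (138.637,59.125) → (137.126,66.723) → (132.822,73.164) → (126.381,77.468) → (118.783,78.979) → (111.185,77.468) → (104.744,73.164) → (100.440,66.723) → (98.929,59.125) → (100.440,51.527) → (104.744,45.086) → (111.185,40.782) → (118.783,39.271) → (126.381,40.782) → (132.822,45.086) → (137.126,51.527) → (138.637,59.125) (closed)

[4] `<rect>` rectangle, #000000→cut S805 F770: (23.840,194.725) → (86.601,194.725) → (86.601,73.951) → (23.840,73.951) → (23.840,194.725) (closed)

[5] `<path>` cubic bezier, #000000→cut S805 F770: (150.786,125.050) → (142.834,118.535) → (134.664,108.004) → (126.904,95.187) → (120.178,81.812) → (115.112,69.608) → (112.333,60.305) → (112.466,55.630) → (116.137,57.313)

[6] `<path>` open polyline, #000000→cut S805 F770: (62.613,54.044) → (165.270,134.022) → (5.187,152.103)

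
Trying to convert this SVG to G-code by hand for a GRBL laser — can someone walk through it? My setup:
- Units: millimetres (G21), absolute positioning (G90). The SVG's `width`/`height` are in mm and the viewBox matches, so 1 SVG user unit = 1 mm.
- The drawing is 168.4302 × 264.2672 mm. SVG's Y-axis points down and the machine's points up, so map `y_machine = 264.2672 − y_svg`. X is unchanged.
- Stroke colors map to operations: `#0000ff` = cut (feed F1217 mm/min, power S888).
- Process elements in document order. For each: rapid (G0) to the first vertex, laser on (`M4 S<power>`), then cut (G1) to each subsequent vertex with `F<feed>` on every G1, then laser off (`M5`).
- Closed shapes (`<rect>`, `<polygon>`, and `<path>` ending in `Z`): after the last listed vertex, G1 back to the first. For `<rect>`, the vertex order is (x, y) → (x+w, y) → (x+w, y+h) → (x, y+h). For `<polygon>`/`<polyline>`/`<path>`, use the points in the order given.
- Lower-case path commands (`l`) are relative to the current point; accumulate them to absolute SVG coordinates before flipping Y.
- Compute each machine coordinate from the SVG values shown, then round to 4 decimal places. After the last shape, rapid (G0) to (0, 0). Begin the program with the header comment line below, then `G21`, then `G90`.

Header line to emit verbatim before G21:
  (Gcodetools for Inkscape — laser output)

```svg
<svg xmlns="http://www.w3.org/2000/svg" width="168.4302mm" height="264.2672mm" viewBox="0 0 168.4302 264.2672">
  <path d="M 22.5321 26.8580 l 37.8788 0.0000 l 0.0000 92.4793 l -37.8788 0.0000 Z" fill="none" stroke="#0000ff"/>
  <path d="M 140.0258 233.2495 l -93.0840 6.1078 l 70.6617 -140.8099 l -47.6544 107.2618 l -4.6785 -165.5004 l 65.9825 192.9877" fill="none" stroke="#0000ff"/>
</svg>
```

(Gcodetools for Inkscape — laser output)
G21
G90
G0 X22.5321 Y237.4092
M4 S888
G1 X60.4109 Y237.4092 F1217
G1 X60.4109 Y144.9299 F1217
G1 X22.5321 Y144.9299 F1217
G1 X22.5321 Y237.4092 F1217
M5
G0 X140.0258 Y31.0177
M4 S888
G1 X46.9418 Y24.9099 F1217
G1 X117.6035 Y165.7198 F1217
G1 X69.9491 Y58.4580 F1217
G1 X65.2706 Y223.9584 F1217
G1 X131.2531 Y30.9707 F1217
M5
G0 X0.0000 Y0.0000

1 u = 1 mm; y_m = 264.2672 − y.

[1] `<path>` rectangle, #0000ff→cut S888 F1217: (22.5321,237.4092) → (60.4109,237.4092) → (60.4109,144.9299) → (22.5321,144.9299) → (22.5321,237.4092) (closed)

[2] `<path>` open polyline, #0000ff→cut S888 F1217: (140.0258,31.0177) → (46.9418,24.9099) → (117.6035,165.7198) → (69.9491,58.4580) → (65.2706,223.9584) → (131.2531,30.9707)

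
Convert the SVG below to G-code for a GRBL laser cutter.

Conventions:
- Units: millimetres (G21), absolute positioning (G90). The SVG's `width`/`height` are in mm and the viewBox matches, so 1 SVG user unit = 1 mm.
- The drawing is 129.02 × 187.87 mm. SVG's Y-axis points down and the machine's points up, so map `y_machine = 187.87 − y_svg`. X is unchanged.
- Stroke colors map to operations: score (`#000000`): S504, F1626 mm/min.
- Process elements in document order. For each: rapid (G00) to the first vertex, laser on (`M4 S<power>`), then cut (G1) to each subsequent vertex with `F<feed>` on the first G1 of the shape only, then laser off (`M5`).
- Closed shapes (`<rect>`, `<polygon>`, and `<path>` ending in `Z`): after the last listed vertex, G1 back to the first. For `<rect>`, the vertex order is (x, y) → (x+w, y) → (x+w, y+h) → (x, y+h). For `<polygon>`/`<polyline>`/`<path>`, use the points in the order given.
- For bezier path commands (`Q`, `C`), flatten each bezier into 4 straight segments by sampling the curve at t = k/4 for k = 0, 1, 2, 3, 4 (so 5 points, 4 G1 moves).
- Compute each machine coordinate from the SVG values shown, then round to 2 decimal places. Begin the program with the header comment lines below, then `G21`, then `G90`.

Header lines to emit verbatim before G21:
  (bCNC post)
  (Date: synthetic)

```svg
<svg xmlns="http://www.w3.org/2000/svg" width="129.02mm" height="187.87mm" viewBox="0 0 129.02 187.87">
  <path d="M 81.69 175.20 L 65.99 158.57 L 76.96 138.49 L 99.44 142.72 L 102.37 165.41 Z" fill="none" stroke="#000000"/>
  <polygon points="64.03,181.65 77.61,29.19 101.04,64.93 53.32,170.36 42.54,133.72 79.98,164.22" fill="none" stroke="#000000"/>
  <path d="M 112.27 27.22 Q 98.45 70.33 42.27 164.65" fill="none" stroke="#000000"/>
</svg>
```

(bCNC post)
(Date: synthetic)
G21
G90
G00 X81.69 Y12.67
M4 S504
G1 X65.99 Y29.30 F1626
G1 X76.96 Y49.38
G1 X99.44 Y45.15
G1 X102.37 Y22.46
G1 X81.69 Y12.67
M5
G00 X64.03 Y6.22
M4 S504
G1 X77.61 Y158.68 F1626
G1 X101.04 Y122.94
G1 X53.32 Y17.51
G1 X42.54 Y54.15
G1 X79.98 Y23.65
G1 X64.03 Y6.22
M5
G00 X112.27 Y160.65
M4 S504
G1 X102.71 Y135.89 F1626
G1 X87.86 Y104.74
G1 X67.71 Y67.18
G1 X42.27 Y23.22
M5

Since the viewBox matches the mm dimensions, user units are millimetres directly. The only transform is the Y-flip y_m = 187.87 − y_svg.

Shape 1 is a regular polygon drawn with `<path>`. Its stroke #000000 means score at S504, F1626. After flipping Y the toolpath is (81.69,12.67) → (65.99,29.30) → (76.96,49.38) → (99.44,45.15) → (102.37,22.46) → (81.69,12.67), returning to the start.

Shape 2 is a closed polygon drawn with `<polygon>`. Its stroke #000000 means score at S504, F1626. After flipping Y the toolpath is (64.03,6.22) → (77.61,158.68) → (101.04,122.94) → (53.32,17.51) → (42.54,54.15) → (79.98,23.65) → (64.03,6.22), returning to the start.

Shape 3 is a quadratic bezier drawn with `<path>`. Its stroke #000000 means score at S504, F1626. After flipping Y the toolpath is (112.27,160.65) → (102.71,135.89) → (87.86,104.74) → (67.71,67.18) → (42.27,23.22).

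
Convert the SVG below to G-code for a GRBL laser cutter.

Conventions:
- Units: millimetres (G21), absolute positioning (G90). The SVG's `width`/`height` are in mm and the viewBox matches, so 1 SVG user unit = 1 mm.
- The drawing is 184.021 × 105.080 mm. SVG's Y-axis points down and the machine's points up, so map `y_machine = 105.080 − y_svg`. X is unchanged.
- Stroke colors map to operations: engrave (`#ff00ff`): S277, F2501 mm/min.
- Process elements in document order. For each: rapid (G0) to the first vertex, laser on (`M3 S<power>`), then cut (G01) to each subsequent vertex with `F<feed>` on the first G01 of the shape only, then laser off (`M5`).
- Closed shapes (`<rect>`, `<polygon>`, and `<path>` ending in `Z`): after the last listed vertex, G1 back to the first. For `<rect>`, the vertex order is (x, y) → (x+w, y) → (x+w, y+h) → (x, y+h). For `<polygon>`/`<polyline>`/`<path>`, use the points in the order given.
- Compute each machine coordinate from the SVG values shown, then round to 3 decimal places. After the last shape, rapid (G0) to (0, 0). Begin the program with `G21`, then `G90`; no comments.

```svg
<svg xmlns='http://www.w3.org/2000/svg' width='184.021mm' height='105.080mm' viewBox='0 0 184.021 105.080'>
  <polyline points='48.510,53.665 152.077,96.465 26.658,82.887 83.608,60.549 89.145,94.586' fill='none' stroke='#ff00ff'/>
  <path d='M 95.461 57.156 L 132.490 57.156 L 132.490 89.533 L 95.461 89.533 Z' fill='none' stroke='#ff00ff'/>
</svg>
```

Since the viewBox matches the mm dimensions, user units are millimetres directly. The only transform is the Y-flip y_m = 105.080 − y_svg.

Shape 1 is a open polyline drawn with `<polyline>`. Its stroke #ff00ff means engrave at S277, F2501. After flipping Y the toolpath is (48.510,51.415) → (152.077,8.615) → (26.658,22.193) → (83.608,44.531) → (89.145,10.494).

Shape 2 is a rectangle drawn with `<path>`. Its stroke #ff00ff means engrave at S277, F2501. After flipping Y the toolpath is (95.461,47.924) → (132.490,47.924) → (132.490,15.547) → (95.461,15.547) → (95.461,47.924), returning to the start.

G21
G90
G0 X48.510 Y51.415
M3 S277
G01 X152.077 Y8.615 F2501
G01 X26.658 Y22.193
G01 X83.608 Y44.531
G01 X89.145 Y10.494
M5
G0 X95.461 Y47.924
M3 S277
G01 X132.490 Y47.924 F2501
G01 X132.490 Y15.547
G01 X95.461 Y15.547
G01 X95.461 Y47.924
M5
G0 X0.000 Y0.000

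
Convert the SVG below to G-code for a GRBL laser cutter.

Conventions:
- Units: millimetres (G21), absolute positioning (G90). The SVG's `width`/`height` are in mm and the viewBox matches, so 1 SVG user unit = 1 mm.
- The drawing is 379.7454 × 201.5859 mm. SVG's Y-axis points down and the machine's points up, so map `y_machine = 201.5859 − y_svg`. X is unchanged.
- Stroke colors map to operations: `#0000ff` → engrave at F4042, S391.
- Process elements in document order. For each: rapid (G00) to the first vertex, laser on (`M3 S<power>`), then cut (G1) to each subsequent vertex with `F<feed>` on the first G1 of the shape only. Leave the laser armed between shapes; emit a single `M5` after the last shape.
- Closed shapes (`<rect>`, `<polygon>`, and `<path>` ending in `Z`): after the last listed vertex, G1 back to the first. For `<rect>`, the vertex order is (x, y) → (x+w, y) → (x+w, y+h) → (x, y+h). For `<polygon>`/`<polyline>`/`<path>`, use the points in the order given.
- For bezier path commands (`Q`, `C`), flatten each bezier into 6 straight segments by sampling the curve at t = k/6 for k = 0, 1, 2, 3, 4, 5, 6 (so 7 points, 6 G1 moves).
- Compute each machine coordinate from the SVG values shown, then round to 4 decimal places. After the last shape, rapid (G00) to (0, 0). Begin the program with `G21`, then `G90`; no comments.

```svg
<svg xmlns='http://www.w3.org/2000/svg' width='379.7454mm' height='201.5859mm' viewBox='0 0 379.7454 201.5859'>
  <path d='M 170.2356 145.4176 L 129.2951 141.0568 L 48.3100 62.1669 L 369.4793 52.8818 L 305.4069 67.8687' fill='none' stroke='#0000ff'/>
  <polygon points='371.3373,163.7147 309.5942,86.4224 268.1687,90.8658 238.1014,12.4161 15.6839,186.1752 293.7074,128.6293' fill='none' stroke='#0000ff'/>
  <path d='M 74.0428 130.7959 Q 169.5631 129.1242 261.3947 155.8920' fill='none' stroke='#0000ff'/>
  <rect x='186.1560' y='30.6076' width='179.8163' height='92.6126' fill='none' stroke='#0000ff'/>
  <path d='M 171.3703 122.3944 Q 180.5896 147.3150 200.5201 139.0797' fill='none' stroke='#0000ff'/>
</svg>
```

G21
G90
G00 X170.2356 Y56.1683
M3 S391
G1 X129.2951 Y60.5291 F4042
G1 X48.3100 Y139.4190
G1 X369.4793 Y148.7041
G1 X305.4069 Y133.7172
G00 X371.3373 Y37.8712
M3 S391
G1 X309.5942 Y115.1635 F4042
G1 X268.1687 Y110.7201
G1 X238.1014 Y189.1698
G1 X15.6839 Y15.4107
G1 X293.7074 Y72.9566
G1 X371.3373 Y37.8712
G00 X74.0428 Y70.7900
M3 S391
G1 X105.7804 Y70.5572 F4042
G1 X137.3131 Y68.7445
G1 X168.6409 Y65.3518
G1 X199.7638 Y60.3792
G1 X230.6817 Y53.8265
G1 X261.3947 Y45.6939
G00 X186.1560 Y170.9783
M3 S391
G1 X365.9723 Y170.9783 F4042
G1 X365.9723 Y78.3657
G1 X186.1560 Y78.3657
G1 X186.1560 Y170.9783
G00 X171.3703 Y79.1915
M3 S391
G1 X174.7409 Y71.8056 F4042
G1 X178.7066 Y66.2618
G1 X183.2674 Y62.5599
G1 X188.4232 Y60.7000
G1 X194.1741 Y60.6821
G1 X200.5201 Y62.5062
M5
G00 X0.0000 Y0.0000

viewBox `0 0 379.7454 201.5859` with mm width/height → 1 unit = 1 mm. Flip: y_m = 201.5859 − y_svg.

**Shape 1** — `<path>` open polyline, stroke `#0000ff` → engrave (S391, F4042). Machine vertices: (170.2356,56.1683) → (129.2951,60.5291) → (48.3100,139.4190) → (369.4793,148.7041) → (305.4069,133.7172). Open path.

**Shape 2** — `<polygon>` closed polygon, stroke `#0000ff` → engrave (S391, F4042). Machine vertices: (371.3373,37.8712) → (309.5942,115.1635) → (268.1687,110.7201) → (238.1014,189.1698) → (15.6839,15.4107) → (293.7074,72.9566) → (371.3373,37.8712). Closed: final G1 returns to the first vertex.

**Shape 3** — `<path>` quadratic bezier, stroke `#0000ff` → engrave (S391, F4042). Control points (SVG): P0=(74.0428,130.7959), P1=(169.5631,129.1242), P2=(261.3947,155.8920); sampled at t=k/6. Machine vertices: (74.0428,70.7900) → (105.7804,70.5572) → (137.3131,68.7445) → (168.6409,65.3518) → (199.7638,60.3792) → (230.6817,53.8265) → (261.3947,45.6939). Open path.

**Shape 4** — `<rect>` rectangle, stroke `#0000ff` → engrave (S391, F4042). Machine vertices: (186.1560,170.9783) → (365.9723,170.9783) → (365.9723,78.3657) → (186.1560,78.3657) → (186.1560,170.9783). Closed: final G1 returns to the first vertex.

**Shape 5** — `<path>` quadratic bezier, stroke `#0000ff` → engrave (S391, F4042). Control points (SVG): P0=(171.3703,122.3944), P1=(180.5896,147.3150), P2=(200.5201,139.0797); sampled at t=k/6. Machine vertices: (171.3703,79.1915) → (174.7409,71.8056) → (178.7066,66.2618) → (183.2674,62.5599) → (188.4232,60.7000) → (194.1741,60.6821) → (200.5201,62.5062). Open path.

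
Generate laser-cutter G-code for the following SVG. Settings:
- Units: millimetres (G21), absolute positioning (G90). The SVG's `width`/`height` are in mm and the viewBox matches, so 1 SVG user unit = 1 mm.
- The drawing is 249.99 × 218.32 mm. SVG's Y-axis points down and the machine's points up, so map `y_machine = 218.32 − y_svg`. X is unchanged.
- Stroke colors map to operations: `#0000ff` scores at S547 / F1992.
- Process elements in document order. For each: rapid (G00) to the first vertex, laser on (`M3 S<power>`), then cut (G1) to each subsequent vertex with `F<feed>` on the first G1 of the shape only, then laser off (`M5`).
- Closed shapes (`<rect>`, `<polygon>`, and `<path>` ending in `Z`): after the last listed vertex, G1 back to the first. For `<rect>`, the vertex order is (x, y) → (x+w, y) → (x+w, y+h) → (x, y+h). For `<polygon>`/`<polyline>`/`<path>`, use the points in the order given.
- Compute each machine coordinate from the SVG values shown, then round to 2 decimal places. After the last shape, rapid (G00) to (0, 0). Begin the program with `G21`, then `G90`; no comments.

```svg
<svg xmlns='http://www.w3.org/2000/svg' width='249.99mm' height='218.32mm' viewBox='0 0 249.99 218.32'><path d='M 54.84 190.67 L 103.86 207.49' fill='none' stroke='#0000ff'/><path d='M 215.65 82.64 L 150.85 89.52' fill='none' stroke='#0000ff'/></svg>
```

G21
G90
G00 X54.84 Y27.65
M3 S547
G1 X103.86 Y10.83 F1992
M5
G00 X215.65 Y135.68
M3 S547
G1 X150.85 Y128.80 F1992
M5
G00 X0.00 Y0.00

1 u = 1 mm; y_m = 218.32 − y.

[1] `<path>` line segment, #0000ff→score S547 F1992: (54.84,27.65) → (103.86,10.83)

[2] `<path>` line segment, #0000ff→score S547 F1992: (215.65,135.68) → (150.85,128.80)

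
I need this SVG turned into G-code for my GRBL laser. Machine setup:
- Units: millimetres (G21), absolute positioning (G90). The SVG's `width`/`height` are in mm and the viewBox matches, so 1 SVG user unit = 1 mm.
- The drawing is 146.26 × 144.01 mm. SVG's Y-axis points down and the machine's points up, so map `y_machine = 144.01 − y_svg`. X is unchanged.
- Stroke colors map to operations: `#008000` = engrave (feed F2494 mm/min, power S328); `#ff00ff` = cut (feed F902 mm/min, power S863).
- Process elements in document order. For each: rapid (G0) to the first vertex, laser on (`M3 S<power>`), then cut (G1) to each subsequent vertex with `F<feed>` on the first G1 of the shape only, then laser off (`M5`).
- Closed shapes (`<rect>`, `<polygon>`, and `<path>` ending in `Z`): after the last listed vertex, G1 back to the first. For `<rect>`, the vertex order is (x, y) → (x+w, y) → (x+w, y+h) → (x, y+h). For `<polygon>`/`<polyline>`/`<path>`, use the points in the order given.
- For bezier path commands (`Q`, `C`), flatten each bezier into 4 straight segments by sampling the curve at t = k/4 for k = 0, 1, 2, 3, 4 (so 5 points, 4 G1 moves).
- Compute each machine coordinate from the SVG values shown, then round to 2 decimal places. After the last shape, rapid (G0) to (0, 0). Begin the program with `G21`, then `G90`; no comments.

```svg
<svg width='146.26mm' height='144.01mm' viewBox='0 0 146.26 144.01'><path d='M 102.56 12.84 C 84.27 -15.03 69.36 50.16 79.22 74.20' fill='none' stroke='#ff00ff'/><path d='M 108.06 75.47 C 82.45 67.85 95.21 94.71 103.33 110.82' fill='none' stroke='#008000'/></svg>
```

1 u = 1 mm; y_m = 144.01 − y.

[1] `<path>` cubic bezier, #ff00ff→cut S863 F902: (102.56,131.17) → (89.81,136.72) → (80.33,119.96) → (76.14,93.46) → (79.22,69.81)

[2] `<path>` cubic bezier, #008000→engrave S328 F2494: (108.06,68.54) → (95.37,68.50) → (93.05,59.76) → (97.04,46.58) → (103.33,33.19)

G21
G90
G0 X102.56 Y131.17
M3 S863
G1 X89.81 Y136.72 F902
G1 X80.33 Y119.96
G1 X76.14 Y93.46
G1 X79.22 Y69.81
M5
G0 X108.06 Y68.54
M3 S328
G1 X95.37 Y68.50 F2494
G1 X93.05 Y59.76
G1 X97.04 Y46.58
G1 X103.33 Y33.19
M5
G0 X0.00 Y0.00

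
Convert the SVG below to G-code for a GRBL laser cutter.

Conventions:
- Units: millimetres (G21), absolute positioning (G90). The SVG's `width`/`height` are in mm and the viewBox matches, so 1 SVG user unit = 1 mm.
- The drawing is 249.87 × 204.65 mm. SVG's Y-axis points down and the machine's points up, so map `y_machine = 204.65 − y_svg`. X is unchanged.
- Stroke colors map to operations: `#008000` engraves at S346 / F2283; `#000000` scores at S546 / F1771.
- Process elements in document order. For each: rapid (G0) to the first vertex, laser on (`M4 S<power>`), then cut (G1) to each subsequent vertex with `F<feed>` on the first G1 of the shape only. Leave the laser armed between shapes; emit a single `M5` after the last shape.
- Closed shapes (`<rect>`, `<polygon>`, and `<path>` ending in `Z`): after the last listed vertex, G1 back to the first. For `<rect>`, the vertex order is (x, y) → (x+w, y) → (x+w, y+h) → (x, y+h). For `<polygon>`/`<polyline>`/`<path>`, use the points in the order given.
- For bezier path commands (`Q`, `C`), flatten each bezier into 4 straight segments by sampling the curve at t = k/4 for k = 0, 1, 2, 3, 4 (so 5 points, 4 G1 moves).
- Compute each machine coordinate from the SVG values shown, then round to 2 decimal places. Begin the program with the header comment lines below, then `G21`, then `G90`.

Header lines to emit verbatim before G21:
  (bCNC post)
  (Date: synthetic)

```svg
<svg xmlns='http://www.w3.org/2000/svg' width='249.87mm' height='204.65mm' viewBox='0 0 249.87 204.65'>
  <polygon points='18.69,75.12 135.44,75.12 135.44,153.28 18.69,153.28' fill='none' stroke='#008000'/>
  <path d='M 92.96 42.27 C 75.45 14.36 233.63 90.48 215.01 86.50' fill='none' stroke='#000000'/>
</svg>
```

(bCNC post)
(Date: synthetic)
G21
G90
G0 X18.69 Y129.53
M4 S346
G1 X135.44 Y129.53 F2283
G1 X135.44 Y51.37
G1 X18.69 Y51.37
G1 X18.69 Y129.53
G0 X92.96 Y162.38
M4 S546
G1 X107.26 Y166.68 F1771
G1 X154.40 Y149.24
G1 X201.33 Y127.31
G1 X215.01 Y118.15
M5

viewBox `0 0 249.87 204.65` with mm width/height → 1 unit = 1 mm. Flip: y_m = 204.65 − y_svg.

**Shape 1** — `<polygon>` rectangle, stroke `#008000` → engrave (S346, F2283). Machine vertices: (18.69,129.53) → (135.44,129.53) → (135.44,51.37) → (18.69,51.37) → (18.69,129.53). Closed: final G1 returns to the first vertex.

**Shape 2** — `<path>` cubic bezier, stroke `#000000` → score (S546, F1771). Control points (SVG): P0=(92.96,42.27), P1=(75.45,14.36), P2=(233.63,90.48), P3=(215.01,86.50); sampled at t=k/4. Machine vertices: (92.96,162.38) → (107.26,166.68) → (154.40,149.24) → (201.33,127.31) → (215.01,118.15). Open path.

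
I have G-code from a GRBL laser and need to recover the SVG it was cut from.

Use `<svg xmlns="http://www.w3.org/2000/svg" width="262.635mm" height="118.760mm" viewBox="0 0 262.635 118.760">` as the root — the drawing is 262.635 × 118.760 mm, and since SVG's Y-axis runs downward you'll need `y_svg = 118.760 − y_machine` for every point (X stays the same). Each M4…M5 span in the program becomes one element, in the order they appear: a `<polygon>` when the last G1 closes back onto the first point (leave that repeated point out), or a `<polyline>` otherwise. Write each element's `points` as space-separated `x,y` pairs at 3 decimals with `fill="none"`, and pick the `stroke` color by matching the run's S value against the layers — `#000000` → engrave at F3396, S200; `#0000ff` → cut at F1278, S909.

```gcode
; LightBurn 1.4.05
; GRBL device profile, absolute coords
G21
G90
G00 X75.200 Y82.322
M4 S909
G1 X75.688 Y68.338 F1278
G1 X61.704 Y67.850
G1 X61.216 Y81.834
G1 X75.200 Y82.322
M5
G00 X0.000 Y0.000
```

Machine Y-up, SVG Y-down with viewBox height 118.760, so y_svg = 118.760 − y_machine; X carries over. Every run uses S909, so all elements get stroke `#0000ff` (cut).

Run 1: The run returns to its start, so emit a `<polygon>` with points (Y-flipped): 75.200,36.438 75.688,50.422 61.704,50.910 61.216,36.926.

<svg xmlns="http://www.w3.org/2000/svg" width="262.635mm" height="118.760mm" viewBox="0 0 262.635 118.760">
  <polygon points="75.200,36.438 75.688,50.422 61.704,50.910 61.216,36.926" fill="none" stroke="#0000ff"/>
</svg>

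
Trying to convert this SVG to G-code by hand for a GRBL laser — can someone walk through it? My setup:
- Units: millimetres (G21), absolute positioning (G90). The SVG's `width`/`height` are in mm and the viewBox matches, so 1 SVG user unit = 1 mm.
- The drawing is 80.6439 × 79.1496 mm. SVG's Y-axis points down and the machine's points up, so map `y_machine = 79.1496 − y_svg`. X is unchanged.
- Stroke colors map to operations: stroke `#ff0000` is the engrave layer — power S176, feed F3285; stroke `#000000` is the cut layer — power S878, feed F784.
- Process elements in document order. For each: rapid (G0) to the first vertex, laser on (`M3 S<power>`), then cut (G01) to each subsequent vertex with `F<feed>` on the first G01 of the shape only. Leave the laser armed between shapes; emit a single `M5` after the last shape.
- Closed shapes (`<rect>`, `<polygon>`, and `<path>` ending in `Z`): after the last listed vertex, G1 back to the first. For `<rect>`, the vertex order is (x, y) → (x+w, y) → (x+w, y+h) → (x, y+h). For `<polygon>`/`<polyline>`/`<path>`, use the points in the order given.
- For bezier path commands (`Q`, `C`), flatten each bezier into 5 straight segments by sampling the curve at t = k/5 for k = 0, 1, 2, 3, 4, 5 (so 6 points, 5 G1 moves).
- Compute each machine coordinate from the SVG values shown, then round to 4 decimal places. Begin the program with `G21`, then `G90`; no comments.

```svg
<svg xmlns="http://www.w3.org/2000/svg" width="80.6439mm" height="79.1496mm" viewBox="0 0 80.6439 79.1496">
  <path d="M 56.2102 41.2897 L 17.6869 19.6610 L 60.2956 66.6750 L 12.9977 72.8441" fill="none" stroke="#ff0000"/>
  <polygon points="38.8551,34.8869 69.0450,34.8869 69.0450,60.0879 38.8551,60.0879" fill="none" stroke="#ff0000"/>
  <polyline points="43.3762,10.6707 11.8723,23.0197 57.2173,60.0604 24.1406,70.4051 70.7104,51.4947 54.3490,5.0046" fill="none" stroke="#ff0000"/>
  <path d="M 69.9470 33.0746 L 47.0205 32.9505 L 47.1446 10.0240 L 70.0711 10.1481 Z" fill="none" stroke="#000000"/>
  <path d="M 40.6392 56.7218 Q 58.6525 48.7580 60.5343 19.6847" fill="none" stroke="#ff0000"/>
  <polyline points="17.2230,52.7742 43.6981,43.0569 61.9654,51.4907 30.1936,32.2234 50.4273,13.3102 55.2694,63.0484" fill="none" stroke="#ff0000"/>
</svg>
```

G21
G90
G0 X56.2102 Y37.8599
M3 S176
G01 X17.6869 Y59.4886 F3285
G01 X60.2956 Y12.4746
G01 X12.9977 Y6.3055
G0 X38.8551 Y44.2627
M3 S176
G01 X69.0450 Y44.2627 F3285
G01 X69.0450 Y19.0617
G01 X38.8551 Y19.0617
G01 X38.8551 Y44.2627
G0 X43.3762 Y68.4789
M3 S176
G01 X11.8723 Y56.1299 F3285
G01 X57.2173 Y19.0892
G01 X24.1406 Y8.7445
G01 X70.7104 Y27.6549
G01 X54.3490 Y74.1450
G0 X69.9470 Y46.0750
M3 S878
G01 X47.0205 Y46.1991 F784
G01 X47.1446 Y69.1256
G01 X70.0711 Y69.0015
G01 X69.9470 Y46.0750
G0 X40.6392 Y22.4278
M3 S176
G01 X47.1993 Y26.4577 F3285
G01 X52.4688 Y32.1764
G01 X56.4478 Y39.5838
G01 X59.1363 Y48.6800
G01 X60.5343 Y59.4649
G0 X17.2230 Y26.3754
M3 S176
G01 X43.6981 Y36.0927 F3285
G01 X61.9654 Y27.6589
G01 X30.1936 Y46.9262
G01 X50.4273 Y65.8394
G01 X55.2694 Y16.1012
M5

viewBox `0 0 80.6439 79.1496` with mm width/height → 1 unit = 1 mm. Flip: y_m = 79.1496 − y_svg.

**Shape 1** — `<path>` open polyline, stroke `#ff0000` → engrave (S176, F3285). Machine vertices: (56.2102,37.8599) → (17.6869,59.4886) → (60.2956,12.4746) → (12.9977,6.3055). Open path.

**Shape 2** — `<polygon>` rectangle, stroke `#ff0000` → engrave (S176, F3285). Machine vertices: (38.8551,44.2627) → (69.0450,44.2627) → (69.0450,19.0617) → (38.8551,19.0617) → (38.8551,44.2627). Closed: final G1 returns to the first vertex.

**Shape 3** — `<polyline>` open polyline, stroke `#ff0000` → engrave (S176, F3285). Machine vertices: (43.3762,68.4789) → (11.8723,56.1299) → (57.2173,19.0892) → (24.1406,8.7445) → (70.7104,27.6549) → (54.3490,74.1450). Open path.

**Shape 4** — `<path>` regular polygon, stroke `#000000` → cut (S878, F784). Machine vertices: (69.9470,46.0750) → (47.0205,46.1991) → (47.1446,69.1256) → (70.0711,69.0015) → (69.9470,46.0750). Closed: final G1 returns to the first vertex.

**Shape 5** — `<path>` quadratic bezier, stroke `#ff0000` → engrave (S176, F3285). Control points (SVG): P0=(40.6392,56.7218), P1=(58.6525,48.7580), P2=(60.5343,19.6847); sampled at t=k/5. Machine vertices: (40.6392,22.4278) → (47.1993,26.4577) → (52.4688,32.1764) → (56.4478,39.5838) → (59.1363,48.6800) → (60.5343,59.4649). Open path.

**Shape 6** — `<polyline>` open polyline, stroke `#ff0000` → engrave (S176, F3285). Machine vertices: (17.2230,26.3754) → (43.6981,36.0927) → (61.9654,27.6589) → (30.1936,46.9262) → (50.4273,65.8394) → (55.2694,16.1012). Open path.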